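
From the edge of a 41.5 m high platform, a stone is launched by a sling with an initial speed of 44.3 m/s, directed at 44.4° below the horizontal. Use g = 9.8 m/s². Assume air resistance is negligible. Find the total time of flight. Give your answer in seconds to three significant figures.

vₓ = 44.30 cos 44.4° = 31.65 m/s; v_y0 = −31.00 m/s (downward).
The projectile lands when y = 41.5 + (−31.00) t − ½·9.80·t² = 0. Positive root: t = (−31.00 + √(31.00² + 2·9.80·41.5)) / 9.80 = (−31.00 + 42.12) / 9.80 = 1.135 s.

1.14 s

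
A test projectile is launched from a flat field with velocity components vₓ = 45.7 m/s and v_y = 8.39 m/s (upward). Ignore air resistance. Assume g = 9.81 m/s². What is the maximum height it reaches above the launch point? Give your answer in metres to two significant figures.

3.6 m

Maximum height: H = v_y0² / (2g) = 8.390² / (2 × 9.81) = 3.588 m.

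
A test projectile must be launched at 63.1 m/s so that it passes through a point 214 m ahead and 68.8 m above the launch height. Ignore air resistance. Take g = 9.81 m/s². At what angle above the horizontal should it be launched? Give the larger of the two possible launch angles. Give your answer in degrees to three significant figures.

Trajectory: y = x tanθ − g x² (1 + tan²θ)/(2v₀²). With x = 214, y = 68.8, v₀ = 63.1, g = 9.81:
56.42 tan²θ − 214 tanθ + (125.2) = 0.
tanθ = [214 ± √(214² − 4 × 56.42 × (125.2))] / (2 × 56.42) = (214 ± 132.4) / 112.8, giving tanθ = 0.7229 or 3.070.
θ = 35.86° or 71.96°; the larger is 71.96°.

72.0°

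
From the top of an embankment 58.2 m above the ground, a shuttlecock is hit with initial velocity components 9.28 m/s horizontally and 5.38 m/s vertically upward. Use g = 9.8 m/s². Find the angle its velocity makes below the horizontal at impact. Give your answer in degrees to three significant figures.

74.8°

The projectile lands when y = 58.2 + (5.380) t − ½·9.80·t² = 0. Positive root: t = (5.380 + √(5.380² + 2·9.80·58.2)) / 9.80 = (5.380 + 34.20) / 9.80 = 4.039 s.
At impact: v_y = v_y0 − g t = −34.20 m/s; vₓ = 9.280 m/s.
Angle below horizontal: arctan(|v_y|/vₓ) = arctan(34.20/9.280) = 74.82°.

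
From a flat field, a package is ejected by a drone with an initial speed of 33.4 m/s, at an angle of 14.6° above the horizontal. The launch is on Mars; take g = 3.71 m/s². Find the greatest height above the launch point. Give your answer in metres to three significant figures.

9.55 m

Resolve: vₓ = 33.40 cos 14.6° = 32.32 m/s and v_y0 = 33.40 sin 14.6° = 8.419 m/s.
Peak height H = v_y0² / (2g) = 70.882 / 7.420 = 9.553 m.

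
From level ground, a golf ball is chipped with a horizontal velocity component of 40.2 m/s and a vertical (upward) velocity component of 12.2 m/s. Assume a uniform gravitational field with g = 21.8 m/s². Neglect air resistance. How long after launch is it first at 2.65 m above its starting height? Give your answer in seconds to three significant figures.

Require v_y0 t − ½ g t² = 2.65, i.e. 10.90 t² − 12.20 t + 2.65 = 0.
Quadratic formula: t = (12.20 ± √33.300) / 21.8 = (12.20 ± 5.771) / 21.8 → t = 0.2949 s or 0.8243 s.
The first (ascending) time is 0.2949 s.

0.295 s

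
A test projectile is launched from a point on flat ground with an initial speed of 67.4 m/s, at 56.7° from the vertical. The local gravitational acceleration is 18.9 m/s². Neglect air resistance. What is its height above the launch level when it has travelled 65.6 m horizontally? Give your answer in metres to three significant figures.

30.3 m

Resolve: vₓ = 67.40 sin 56.7° = 56.33 m/s and v_y0 = 67.40 cos 56.7° = 37.00 m/s.
x = vₓ t ⇒ t = 65.6/56.33 = 1.164 s.
Height: y = v_y0 t − ½ g t² = 37.00 × 1.164 − 9.450 × 1.164² = 43.09 − 12.81 = 30.28 m.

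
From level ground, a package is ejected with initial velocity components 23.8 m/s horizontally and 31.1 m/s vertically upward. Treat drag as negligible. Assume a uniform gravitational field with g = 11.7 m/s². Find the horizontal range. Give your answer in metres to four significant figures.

126.5 m

Flight time T = 2 v_y0 / g = 5.316 s.
Range: R = vₓ T = 23.80 × 5.316 = 126.5 m.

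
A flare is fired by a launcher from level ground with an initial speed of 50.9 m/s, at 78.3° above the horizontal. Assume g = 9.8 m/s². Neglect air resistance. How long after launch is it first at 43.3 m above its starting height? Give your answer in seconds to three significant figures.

0.959 s

Horizontal component vₓ = 50.90 cos 78.3° = 10.32 m/s; vertical v_y0 = 50.90 sin 78.3° = 49.84 m/s.
Require v_y0 t − ½ g t² = 43.3, i.e. 4.900 t² − 49.84 t + 43.3 = 0.
Quadratic formula: t = (49.84 ± √1635.6) / 9.80 = (49.84 ± 40.44) / 9.80 → t = 0.9592 s or 9.213 s.
The first (ascending) time is 0.9592 s.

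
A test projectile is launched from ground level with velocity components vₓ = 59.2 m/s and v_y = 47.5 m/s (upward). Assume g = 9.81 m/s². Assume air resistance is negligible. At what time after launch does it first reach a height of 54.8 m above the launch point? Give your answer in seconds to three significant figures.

1.34 s

Require v_y0 t − ½ g t² = 54.8, i.e. 4.905 t² − 47.50 t + 54.8 = 0.
Quadratic formula: t = (47.50 ± √1181.1) / 9.81 = (47.50 ± 34.37) / 9.81 → t = 1.339 s or 8.345 s.
The first (ascending) time is 1.339 s.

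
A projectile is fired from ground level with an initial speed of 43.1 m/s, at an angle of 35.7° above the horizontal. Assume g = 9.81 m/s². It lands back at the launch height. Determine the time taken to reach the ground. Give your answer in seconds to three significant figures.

5.13 s

Components: vₓ = 43.10 cos 35.7° = 35.00 m/s, v_y0 = 43.10 sin 35.7° = 25.15 m/s.
It returns to y = 0 when t = 2 v_y0 / g = 2(25.15)/9.81 = 5.128 s.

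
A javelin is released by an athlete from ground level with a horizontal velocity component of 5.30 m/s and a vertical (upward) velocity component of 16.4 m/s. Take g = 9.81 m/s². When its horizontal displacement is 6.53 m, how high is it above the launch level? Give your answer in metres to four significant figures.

12.76 m

At x = 6.53 m, t = x/vₓ = 6.53/5.300 = 1.232 s.
Height: y = v_y0 t − ½ g t² = 16.40 × 1.232 − 4.905 × 1.232² = 20.21 − 7.446 = 12.76 m.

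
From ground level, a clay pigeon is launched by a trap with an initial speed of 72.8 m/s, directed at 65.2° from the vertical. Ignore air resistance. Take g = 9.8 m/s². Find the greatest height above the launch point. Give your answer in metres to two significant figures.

48 m

Resolve: vₓ = 72.80 sin 65.2° = 66.09 m/s and v_y0 = 72.80 cos 65.2° = 30.54 m/s.
Maximum height: H = v_y0² / (2g) = 30.54² / (2 × 9.80) = 47.57 m.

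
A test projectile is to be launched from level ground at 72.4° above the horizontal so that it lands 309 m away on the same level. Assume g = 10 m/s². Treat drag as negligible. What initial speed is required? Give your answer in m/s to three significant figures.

73.2 m/s

From R = (v₀² / g) sin 2θ: v₀ = √(gR / sin 2θ).
v₀ = √(10.0 × 309 / sin 144.8°) = √(3090 / 0.5764) = √5360.6 = 73.22 m/s.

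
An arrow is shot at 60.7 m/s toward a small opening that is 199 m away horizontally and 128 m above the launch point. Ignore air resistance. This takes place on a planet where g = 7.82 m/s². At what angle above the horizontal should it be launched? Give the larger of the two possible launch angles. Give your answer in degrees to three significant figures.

74.5°

Trajectory: y = x tanθ − g x² (1 + tan²θ)/(2v₀²). With x = 199, y = 128, v₀ = 60.7, g = 7.82:
42.02 tan²θ − 199 tanθ + (170.0) = 0.
tanθ = [199 ± √(199² − 4 × 42.02 × (170.0))] / (2 × 42.02) = (199 ± 105.0) / 84.05, giving tanθ = 1.119 or 3.617.
θ = 48.21° or 74.54°; the larger is 74.54°.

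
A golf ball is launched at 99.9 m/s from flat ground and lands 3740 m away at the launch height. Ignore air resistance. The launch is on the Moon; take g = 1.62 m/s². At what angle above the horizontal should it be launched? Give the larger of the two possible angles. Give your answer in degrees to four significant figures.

R = v₀² sin 2θ / g gives sin 2θ = gR/v₀² = 1.62·3740/99.9² = 0.6071.
2θ = 37.38° or 180° − 37.38° = 142.6°, so θ = 18.69° or 71.31°.
The larger angle is 71.31°.

71.31°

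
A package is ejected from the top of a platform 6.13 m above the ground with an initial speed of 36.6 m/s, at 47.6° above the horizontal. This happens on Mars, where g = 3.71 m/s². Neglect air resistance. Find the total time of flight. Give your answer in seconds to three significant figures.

14.8 s

Resolve: vₓ = 36.60 cos 47.6° = 24.68 m/s and v_y0 = 36.60 sin 47.6° = 27.03 m/s.
The projectile lands when y = 6.13 + (27.03) t − ½·3.71·t² = 0. Positive root: t = (27.03 + √(27.03² + 2·3.71·6.13)) / 3.71 = (27.03 + 27.86) / 3.71 = 14.79 s.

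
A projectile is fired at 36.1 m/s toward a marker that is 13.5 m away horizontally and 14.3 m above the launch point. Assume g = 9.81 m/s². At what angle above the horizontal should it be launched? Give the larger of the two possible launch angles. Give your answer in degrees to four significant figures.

Trajectory: y = x tanθ − g x² (1 + tan²θ)/(2v₀²). With x = 13.5, y = 14.3, v₀ = 36.1, g = 9.81:
0.6859 tan²θ − 13.5 tanθ + (14.99) = 0.
tanθ = [13.5 ± √(13.5² − 4 × 0.6859 × (14.99))] / (2 × 0.6859) = (13.5 ± 11.88) / 1.372, giving tanθ = 1.181 or 18.50.
θ = 49.74° or 86.91°; the larger is 86.91°.

86.91°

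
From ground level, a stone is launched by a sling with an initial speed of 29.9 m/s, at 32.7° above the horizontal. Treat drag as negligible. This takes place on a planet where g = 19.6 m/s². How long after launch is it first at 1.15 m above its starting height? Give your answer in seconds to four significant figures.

0.07457 s

vₓ = 29.90 cos 32.7° = 25.16 m/s; v_y0 = 29.90 sin 32.7° = 16.15 m/s.
Height y(t) = 16.15 t − 9.800 t² = 1.15 gives 9.800 t² − 16.15 t + 1.15 = 0.
t = [16.15 ± √(16.15² − 2·19.6·1.15)] / 19.6 = (16.15 ± 14.69) / 19.6, so t = 0.07457 s or t = 1.574 s.
The first (ascending) time is 0.07457 s.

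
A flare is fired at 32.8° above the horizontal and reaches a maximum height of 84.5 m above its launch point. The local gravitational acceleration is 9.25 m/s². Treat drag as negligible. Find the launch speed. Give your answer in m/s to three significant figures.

At the peak v_y = 0, so v_y0 = √(2gH) = √(2 × 9.25 × 84.5) = 39.54 m/s.
v_y0 = v₀ sin θ ⇒ v₀ = 39.54 / sin 32.8° = 72.99 m/s.

73.0 m/s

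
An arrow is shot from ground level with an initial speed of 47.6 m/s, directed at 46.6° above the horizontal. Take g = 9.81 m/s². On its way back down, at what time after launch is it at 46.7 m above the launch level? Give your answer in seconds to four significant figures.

Resolve: vₓ = 47.60 cos 46.6° = 32.71 m/s and v_y0 = 47.60 sin 46.6° = 34.58 m/s.
Require v_y0 t − ½ g t² = 46.7, i.e. 4.905 t² − 34.58 t + 46.7 = 0.
t = [34.58 ± √(34.58² − 2·9.81·46.7)] / 9.81 = (34.58 ± 16.73) / 9.81, so t = 1.820 s or t = 5.231 s.
The descending-branch root is 5.231 s.

5.231 s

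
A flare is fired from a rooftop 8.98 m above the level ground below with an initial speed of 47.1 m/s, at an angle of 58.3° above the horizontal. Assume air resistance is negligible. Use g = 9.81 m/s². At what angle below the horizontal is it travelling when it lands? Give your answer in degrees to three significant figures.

59.6°

vₓ = 47.10 cos 58.3° = 24.75 m/s; v_y0 = 47.10 sin 58.3° = 40.07 m/s.
The projectile lands when y = 8.98 + (40.07) t − ½·9.81·t² = 0. Positive root: t = (40.07 + √(40.07² + 2·9.81·8.98)) / 9.81 = (40.07 + 42.21) / 9.81 = 8.388 s.
At impact: v_y = v_y0 − g t = −42.21 m/s; vₓ = 24.75 m/s.
Angle below horizontal: arctan(|v_y|/vₓ) = arctan(42.21/24.75) = 59.62°.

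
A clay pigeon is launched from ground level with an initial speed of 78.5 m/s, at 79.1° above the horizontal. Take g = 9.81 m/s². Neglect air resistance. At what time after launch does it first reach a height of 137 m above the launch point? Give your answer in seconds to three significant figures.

2.04 s

vₓ = 78.50 cos 79.1° = 14.84 m/s; v_y0 = 78.50 sin 79.1° = 77.08 m/s.
Height y(t) = 77.08 t − 4.905 t² = 137 gives 4.905 t² − 77.08 t + 137 = 0.
t = [77.08 ± √(77.08² − 2·9.81·137)] / 9.81 = (77.08 ± 57.04) / 9.81, so t = 2.043 s or t = 13.67 s.
The first (ascending) time is 2.043 s.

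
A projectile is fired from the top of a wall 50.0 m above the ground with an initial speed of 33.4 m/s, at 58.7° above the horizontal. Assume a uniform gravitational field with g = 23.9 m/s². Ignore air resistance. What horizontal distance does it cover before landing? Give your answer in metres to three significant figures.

Components: vₓ = 33.40 cos 58.7° = 17.35 m/s, v_y0 = 33.40 sin 58.7° = 28.54 m/s.
Vertical motion (up positive, ground at y = 0): 11.95 t² − (28.54) t − 50.0 = 0, so t = (28.54 + √(28.54² + 2·23.9·50.0)) / 23.9 = (28.54 + 56.61) / 23.9 = 3.563 s.
Horizontal distance: R = vₓ t = 17.35 × 3.563 = 61.82 m.

61.8 m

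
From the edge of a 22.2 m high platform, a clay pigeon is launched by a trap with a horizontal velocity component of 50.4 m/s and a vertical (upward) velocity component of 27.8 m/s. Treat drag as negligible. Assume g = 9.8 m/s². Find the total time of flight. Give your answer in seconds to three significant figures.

6.38 s

Vertical motion (up positive, ground at y = 0): 4.900 t² − (27.80) t − 22.2 = 0, so t = (27.80 + √(27.80² + 2·9.80·22.2)) / 9.80 = (27.80 + 34.76) / 9.80 = 6.383 s.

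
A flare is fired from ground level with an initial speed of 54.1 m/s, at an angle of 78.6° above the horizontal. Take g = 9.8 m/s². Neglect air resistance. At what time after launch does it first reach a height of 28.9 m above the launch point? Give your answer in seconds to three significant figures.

Resolve: vₓ = 54.10 cos 78.6° = 10.69 m/s and v_y0 = 54.10 sin 78.6° = 53.03 m/s.
Set y = v_y0 t − ½ g t² = 28.9: 4.900 t² − 53.03 t + 28.9 = 0.
t = [53.03 ± √(53.03² − 2·9.80·28.9)] / 9.80 = (53.03 ± 47.39) / 9.80, so t = 0.5756 s or t = 10.25 s.
The first (ascending) time is 0.5756 s.

0.576 s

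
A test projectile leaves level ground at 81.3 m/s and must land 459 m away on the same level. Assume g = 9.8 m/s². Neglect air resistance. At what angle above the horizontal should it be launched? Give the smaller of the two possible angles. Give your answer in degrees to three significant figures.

R = v₀² sin 2θ / g gives sin 2θ = gR/v₀² = 9.80·459/81.3² = 0.6805.
2θ = 42.89° or 180° − 42.89° = 137.1°, so θ = 21.44° or 68.56°.
The smaller angle is 21.44°.

21.4°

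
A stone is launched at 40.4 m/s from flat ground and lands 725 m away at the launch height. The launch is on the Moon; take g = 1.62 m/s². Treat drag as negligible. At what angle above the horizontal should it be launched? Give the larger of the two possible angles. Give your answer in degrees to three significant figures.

67.0°

Level-ground range R = v₀² sin(2θ)/g ⇒ sin(2θ) = gR/v₀² = 1.62 × 725 / 40.4² = 0.7196.
2θ = 46.02° or 180° − 46.02° = 134.0°, so θ = 23.01° or 66.99°.
The larger angle is 66.99°.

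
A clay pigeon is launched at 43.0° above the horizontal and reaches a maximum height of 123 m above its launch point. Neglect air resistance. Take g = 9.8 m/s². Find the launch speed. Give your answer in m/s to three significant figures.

At the peak v_y = 0, so v_y0 = √(2gH) = √(2 × 9.80 × 123) = 49.10 m/s.
v_y0 = v₀ sin θ ⇒ v₀ = 49.10 / sin 43.0° = 71.99 m/s.

72.0 m/s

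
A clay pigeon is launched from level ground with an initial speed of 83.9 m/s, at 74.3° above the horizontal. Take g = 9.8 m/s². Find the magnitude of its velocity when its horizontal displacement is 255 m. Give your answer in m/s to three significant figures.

vₓ = 83.90 cos 74.3° = 22.70 m/s; v_y0 = 83.90 sin 74.3° = 80.77 m/s.
Time to reach x = 255 m: t = x/vₓ = 255/22.70 = 11.23 s.
Vertical velocity there: v_y = v_y0 − g t = 80.77 − 9.80 × 11.23 = −29.30 m/s.
Speed: √(vₓ² + v_y²) = √(22.70² + 29.30²) = 37.07 m/s.

37.1 m/s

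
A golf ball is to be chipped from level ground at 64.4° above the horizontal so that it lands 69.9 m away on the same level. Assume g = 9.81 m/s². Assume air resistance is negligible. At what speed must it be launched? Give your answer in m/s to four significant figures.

On level ground R = v₀² sin 2θ / g ⇒ v₀ = √(gR / sin 2θ).
v₀ = √(9.81 × 69.9 / sin 128.8°) = √(685.7 / 0.7793) = √879.87 = 29.66 m/s.

29.66 m/s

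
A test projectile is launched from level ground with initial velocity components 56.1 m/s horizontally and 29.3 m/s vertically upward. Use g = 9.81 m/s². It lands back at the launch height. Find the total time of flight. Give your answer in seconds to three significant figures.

Landing at launch height ⇒ T = 2 v_y0 / g = 2 × 29.30 / 9.81 = 5.973 s.

5.97 s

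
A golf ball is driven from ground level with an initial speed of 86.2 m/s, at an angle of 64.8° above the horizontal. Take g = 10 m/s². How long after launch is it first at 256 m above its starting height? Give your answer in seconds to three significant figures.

4.70 s

Horizontal component vₓ = 86.20 cos 64.8° = 36.70 m/s; vertical v_y0 = 86.20 sin 64.8° = 78.00 m/s.
Set y = v_y0 t − ½ g t² = 256: 5.000 t² − 78.00 t + 256 = 0.
Quadratic formula: t = (78.00 ± √963.39) / 10.0 = (78.00 ± 31.04) / 10.0 → t = 4.696 s or 10.90 s.
The first (ascending) time is 4.696 s.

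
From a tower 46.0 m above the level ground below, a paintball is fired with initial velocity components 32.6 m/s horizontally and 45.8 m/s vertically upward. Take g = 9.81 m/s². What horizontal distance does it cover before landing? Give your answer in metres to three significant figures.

334 m

With up positive and y = 0 at the ground: y(t) = 46.0 + (45.80) t − 4.905 t². Setting y = 0 and taking the positive root: t = [45.80 + √(45.80² + 2·9.81·46.0)] / 9.81 = (45.80 + 54.77) / 9.81 = 10.25 s.
Horizontal distance: R = vₓ t = 32.60 × 10.25 = 334.2 m.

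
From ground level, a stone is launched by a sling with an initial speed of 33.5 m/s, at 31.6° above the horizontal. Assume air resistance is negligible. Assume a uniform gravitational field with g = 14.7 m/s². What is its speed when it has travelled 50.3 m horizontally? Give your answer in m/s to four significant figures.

29.73 m/s

Resolve: vₓ = 33.50 cos 31.6° = 28.53 m/s and v_y0 = 33.50 sin 31.6° = 17.55 m/s.
Time to reach x = 50.3 m: t = x/vₓ = 50.3/28.53 = 1.763 s.
Vertical velocity there: v_y = v_y0 − g t = 17.55 − 14.7 × 1.763 = −8.361 m/s.
Speed: √(vₓ² + v_y²) = √(28.53² + 8.361²) = 29.73 m/s.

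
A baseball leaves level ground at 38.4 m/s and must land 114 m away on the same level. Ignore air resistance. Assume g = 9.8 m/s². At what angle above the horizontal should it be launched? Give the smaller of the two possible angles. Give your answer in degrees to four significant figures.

R = v₀² sin 2θ / g gives sin 2θ = gR/v₀² = 9.80·114/38.4² = 0.7576.
2θ = 49.26° or 180° − 49.26° = 130.7°, so θ = 24.63° or 65.37°.
The smaller angle is 24.63°.

24.63°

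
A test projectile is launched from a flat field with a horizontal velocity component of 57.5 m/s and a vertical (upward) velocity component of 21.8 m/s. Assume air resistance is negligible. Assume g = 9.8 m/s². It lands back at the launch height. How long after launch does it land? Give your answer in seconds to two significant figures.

4.4 s

It returns to y = 0 when t = 2 v_y0 / g = 2(21.80)/9.80 = 4.449 s.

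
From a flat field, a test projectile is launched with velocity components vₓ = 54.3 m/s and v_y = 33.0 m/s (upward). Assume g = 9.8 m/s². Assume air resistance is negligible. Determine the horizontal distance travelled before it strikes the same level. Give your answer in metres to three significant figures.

366 m

Flight time T = 2 v_y0 / g = 6.735 s.
Range: R = vₓ T = 54.30 × 6.735 = 365.7 m.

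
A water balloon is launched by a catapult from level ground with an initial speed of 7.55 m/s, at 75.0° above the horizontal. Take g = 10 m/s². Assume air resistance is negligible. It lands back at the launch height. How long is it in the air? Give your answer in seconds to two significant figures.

vₓ = 7.550 cos 75.0° = 1.954 m/s; v_y0 = 7.550 sin 75.0° = 7.293 m/s.
Time of flight on level ground: T = 2 v_y0 / g = 2 × 7.293 / 10.0 = 1.459 s.

1.5 s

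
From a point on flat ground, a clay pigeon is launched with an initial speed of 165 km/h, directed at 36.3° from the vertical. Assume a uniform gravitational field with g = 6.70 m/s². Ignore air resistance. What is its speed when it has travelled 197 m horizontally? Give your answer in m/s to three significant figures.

Convert: 165 km/h = 165/3.6 = 45.83 m/s.
Components: vₓ = 45.83 sin 36.3° = 27.13 m/s, v_y0 = 45.83 cos 36.3° = 36.94 m/s.
At x = 197 m, t = x/vₓ = 197/27.13 = 7.260 s.
Vertical velocity there: v_y = v_y0 − g t = 36.94 − 6.70 × 7.260 = −11.71 m/s.
Speed: √(vₓ² + v_y²) = √(27.13² + 11.71²) = 29.55 m/s.

29.6 m/s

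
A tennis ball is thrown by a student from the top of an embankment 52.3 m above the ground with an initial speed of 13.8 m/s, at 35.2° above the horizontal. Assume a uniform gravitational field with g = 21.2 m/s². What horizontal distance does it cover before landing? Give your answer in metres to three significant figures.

29.6 m

Horizontal component vₓ = 13.80 cos 35.2° = 11.28 m/s; vertical v_y0 = 13.80 sin 35.2° = 7.955 m/s.
Vertical motion (up positive, ground at y = 0): 10.60 t² − (7.955) t − 52.3 = 0, so t = (7.955 + √(7.955² + 2·21.2·52.3)) / 21.2 = (7.955 + 47.76) / 21.2 = 2.628 s.
Horizontal distance: R = vₓ t = 11.28 × 2.628 = 29.63 m.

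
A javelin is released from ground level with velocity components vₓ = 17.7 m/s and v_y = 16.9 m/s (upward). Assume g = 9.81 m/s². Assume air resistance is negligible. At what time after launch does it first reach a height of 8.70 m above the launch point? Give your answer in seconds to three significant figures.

0.630 s

Require v_y0 t − ½ g t² = 8.70, i.e. 4.905 t² − 16.90 t + 8.70 = 0.
t = [16.90 ± √(16.90² − 2·9.81·8.70)] / 9.81 = (16.90 ± 10.72) / 9.81, so t = 0.6300 s or t = 2.815 s.
The first (ascending) time is 0.6300 s.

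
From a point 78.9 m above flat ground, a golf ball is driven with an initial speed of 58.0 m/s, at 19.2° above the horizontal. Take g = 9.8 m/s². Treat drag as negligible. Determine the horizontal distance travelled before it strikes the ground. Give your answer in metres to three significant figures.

vₓ = 58.00 cos 19.2° = 54.77 m/s; v_y0 = 58.00 sin 19.2° = 19.07 m/s.
Vertical motion (up positive, ground at y = 0): 4.900 t² − (19.07) t − 78.9 = 0, so t = (19.07 + √(19.07² + 2·9.80·78.9)) / 9.80 = (19.07 + 43.71) / 9.80 = 6.406 s.
Horizontal distance: R = vₓ t = 54.77 × 6.406 = 350.9 m.

351 m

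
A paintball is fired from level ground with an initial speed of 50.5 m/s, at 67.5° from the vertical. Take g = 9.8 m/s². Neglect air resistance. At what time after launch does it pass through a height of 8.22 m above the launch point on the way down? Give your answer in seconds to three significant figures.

vₓ = 50.50 sin 67.5° = 46.66 m/s; v_y0 = 50.50 cos 67.5° = 19.33 m/s.
Require v_y0 t − ½ g t² = 8.22, i.e. 4.900 t² − 19.33 t + 8.22 = 0.
t = [19.33 ± √(19.33² − 2·9.80·8.22)] / 9.80 = (19.33 ± 14.57) / 9.80, so t = 0.4850 s or t = 3.459 s.
The descending-branch root is 3.459 s.

3.46 s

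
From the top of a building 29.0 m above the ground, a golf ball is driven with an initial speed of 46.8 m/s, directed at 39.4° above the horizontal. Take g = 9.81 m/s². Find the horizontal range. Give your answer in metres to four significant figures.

Resolve: vₓ = 46.80 cos 39.4° = 36.16 m/s and v_y0 = 46.80 sin 39.4° = 29.71 m/s.
With up positive and y = 0 at the ground: y(t) = 29.0 + (29.71) t − 4.905 t². Setting y = 0 and taking the positive root: t = [29.71 + √(29.71² + 2·9.81·29.0)] / 9.81 = (29.71 + 38.10) / 9.81 = 6.912 s.
Horizontal distance: R = vₓ t = 36.16 × 6.912 = 249.9 m.

249.9 m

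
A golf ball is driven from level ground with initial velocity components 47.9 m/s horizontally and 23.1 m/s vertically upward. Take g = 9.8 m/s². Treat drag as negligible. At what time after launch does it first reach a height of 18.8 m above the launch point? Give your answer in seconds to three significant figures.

Height y(t) = 23.10 t − 4.900 t² = 18.8 gives 4.900 t² − 23.10 t + 18.8 = 0.
t = [23.10 ± √(23.10² − 2·9.80·18.8)] / 9.80 = (23.10 ± 12.85) / 9.80, so t = 1.046 s or t = 3.668 s.
The first (ascending) time is 1.046 s.

1.05 s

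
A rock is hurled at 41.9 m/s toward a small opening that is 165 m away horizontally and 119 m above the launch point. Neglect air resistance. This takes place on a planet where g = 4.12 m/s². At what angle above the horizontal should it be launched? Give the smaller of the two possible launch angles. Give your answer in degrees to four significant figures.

Trajectory: y = x tanθ − g x² (1 + tan²θ)/(2v₀²). With x = 165, y = 119, v₀ = 41.9, g = 4.12:
31.95 tan²θ − 165 tanθ + (150.9) = 0.
tanθ = [165 ± √(165² − 4 × 31.95 × (150.9))] / (2 × 31.95) = (165 ± 89.09) / 63.89, giving tanθ = 1.188 or 3.977.
θ = 49.91° or 75.89°; the smaller is 49.91°.

49.91°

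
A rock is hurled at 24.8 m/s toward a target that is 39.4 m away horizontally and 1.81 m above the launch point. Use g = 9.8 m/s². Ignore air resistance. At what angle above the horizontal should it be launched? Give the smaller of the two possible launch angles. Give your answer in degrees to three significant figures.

22.5°

Trajectory: y = x tanθ − g x² (1 + tan²θ)/(2v₀²). With x = 39.4, y = 1.81, v₀ = 24.8, g = 9.80:
12.37 tan²θ − 39.4 tanθ + (14.18) = 0.
tanθ = [39.4 ± √(39.4² − 4 × 12.37 × (14.18))] / (2 × 12.37) = (39.4 ± 29.17) / 24.74, giving tanθ = 0.4135 or 2.772.
θ = 22.47° or 70.16°; the smaller is 22.47°.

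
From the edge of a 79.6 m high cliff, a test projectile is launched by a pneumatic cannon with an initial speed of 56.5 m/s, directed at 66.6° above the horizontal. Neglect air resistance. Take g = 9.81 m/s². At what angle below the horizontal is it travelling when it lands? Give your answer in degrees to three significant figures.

71.0°

Components: vₓ = 56.50 cos 66.6° = 22.44 m/s, v_y0 = 56.50 sin 66.6° = 51.85 m/s.
With up positive and y = 0 at the ground: y(t) = 79.6 + (51.85) t − 4.905 t². Setting y = 0 and taking the positive root: t = [51.85 + √(51.85² + 2·9.81·79.6)] / 9.81 = (51.85 + 65.20) / 9.81 = 11.93 s.
At impact: v_y = v_y0 − g t = −65.20 m/s; vₓ = 22.44 m/s.
Angle below horizontal: arctan(|v_y|/vₓ) = arctan(65.20/22.44) = 71.01°.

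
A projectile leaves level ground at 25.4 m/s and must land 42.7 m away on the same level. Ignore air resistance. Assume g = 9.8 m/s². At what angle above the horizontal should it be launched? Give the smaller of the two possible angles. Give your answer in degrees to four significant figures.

20.22°

Level-ground range R = v₀² sin(2θ)/g ⇒ sin(2θ) = gR/v₀² = 9.80 × 42.7 / 25.4² = 0.6486.
2θ = 40.44° or 180° − 40.44° = 139.6°, so θ = 20.22° or 69.78°.
The smaller angle is 20.22°.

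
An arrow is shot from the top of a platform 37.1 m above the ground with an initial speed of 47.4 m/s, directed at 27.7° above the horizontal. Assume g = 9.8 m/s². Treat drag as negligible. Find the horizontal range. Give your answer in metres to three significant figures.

Resolve: vₓ = 47.40 cos 27.7° = 41.97 m/s and v_y0 = 47.40 sin 27.7° = 22.03 m/s.
With up positive and y = 0 at the ground: y(t) = 37.1 + (22.03) t − 4.900 t². Setting y = 0 and taking the positive root: t = [22.03 + √(22.03² + 2·9.80·37.1)] / 9.80 = (22.03 + 34.82) / 9.80 = 5.802 s.
Horizontal distance: R = vₓ t = 41.97 × 5.802 = 243.5 m.

243 m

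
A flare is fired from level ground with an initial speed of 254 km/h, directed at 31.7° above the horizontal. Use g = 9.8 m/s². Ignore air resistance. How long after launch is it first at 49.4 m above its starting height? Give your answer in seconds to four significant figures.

1.726 s

Convert: 254 km/h = 254/3.6 = 70.56 m/s.
Horizontal component vₓ = 70.56 cos 31.7° = 60.03 m/s; vertical v_y0 = 70.56 sin 31.7° = 37.07 m/s.
Set y = v_y0 t − ½ g t² = 49.4: 4.900 t² − 37.07 t + 49.4 = 0.
t = [37.07 ± √(37.07² − 2·9.80·49.4)] / 9.80 = (37.07 ± 20.16) / 9.80, so t = 1.726 s or t = 5.840 s.
The first (ascending) time is 1.726 s.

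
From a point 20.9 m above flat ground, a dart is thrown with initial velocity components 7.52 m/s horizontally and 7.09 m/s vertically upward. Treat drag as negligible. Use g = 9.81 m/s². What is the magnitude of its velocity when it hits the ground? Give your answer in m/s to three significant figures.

22.7 m/s

With up positive and y = 0 at the ground: y(t) = 20.9 + (7.090) t − 4.905 t². Setting y = 0 and taking the positive root: t = [7.090 + √(7.090² + 2·9.81·20.9)] / 9.81 = (7.090 + 21.46) / 9.81 = 2.910 s.
Vertical velocity at impact: v_y = v_y0 − g t = 7.090 − 9.81 × 2.910 = −21.46 m/s.
Speed: |v| = √(vₓ² + v_y²) = √(7.520² + 21.46²) = 22.73 m/s.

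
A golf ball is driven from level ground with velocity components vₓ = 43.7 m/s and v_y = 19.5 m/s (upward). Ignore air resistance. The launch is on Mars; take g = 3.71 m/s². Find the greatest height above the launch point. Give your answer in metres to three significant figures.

Maximum height: H = v_y0² / (2g) = 19.50² / (2 × 3.71) = 51.25 m.

51.2 m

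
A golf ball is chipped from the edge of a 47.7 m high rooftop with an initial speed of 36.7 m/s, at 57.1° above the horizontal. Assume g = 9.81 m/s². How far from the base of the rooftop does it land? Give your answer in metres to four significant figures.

Horizontal component vₓ = 36.70 cos 57.1° = 19.93 m/s; vertical v_y0 = 36.70 sin 57.1° = 30.81 m/s.
The projectile lands when y = 47.7 + (30.81) t − ½·9.81·t² = 0. Positive root: t = (30.81 + √(30.81² + 2·9.81·47.7)) / 9.81 = (30.81 + 43.42) / 9.81 = 7.567 s.
Horizontal distance: R = vₓ t = 19.93 × 7.567 = 150.8 m.

150.8 m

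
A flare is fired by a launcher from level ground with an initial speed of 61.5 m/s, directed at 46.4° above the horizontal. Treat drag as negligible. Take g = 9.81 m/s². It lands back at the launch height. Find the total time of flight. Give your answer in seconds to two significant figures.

vₓ = 61.50 cos 46.4° = 42.41 m/s; v_y0 = 61.50 sin 46.4° = 44.54 m/s.
Landing at launch height ⇒ T = 2 v_y0 / g = 2 × 44.54 / 9.81 = 9.080 s.

9.1 s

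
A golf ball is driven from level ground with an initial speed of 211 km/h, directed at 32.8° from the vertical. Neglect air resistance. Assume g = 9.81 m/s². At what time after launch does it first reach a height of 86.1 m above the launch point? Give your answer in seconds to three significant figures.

2.25 s

Convert: 211 km/h = 211/3.6 = 58.61 m/s.
Horizontal component vₓ = 58.61 sin 32.8° = 31.75 m/s; vertical v_y0 = 58.61 cos 32.8° = 49.27 m/s.
Height y(t) = 49.27 t − 4.905 t² = 86.1 gives 4.905 t² − 49.27 t + 86.1 = 0.
Quadratic formula: t = (49.27 ± √737.91) / 9.81 = (49.27 ± 27.16) / 9.81 → t = 2.253 s or 7.791 s.
The first (ascending) time is 2.253 s.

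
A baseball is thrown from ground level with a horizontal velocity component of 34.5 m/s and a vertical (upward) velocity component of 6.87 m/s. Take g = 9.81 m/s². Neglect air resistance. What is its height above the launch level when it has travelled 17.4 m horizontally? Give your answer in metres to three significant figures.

At x = 17.4 m, t = x/vₓ = 17.4/34.50 = 0.5043 s.
Height: y = v_y0 t − ½ g t² = 6.870 × 0.5043 − 4.905 × 0.5043² = 3.465 − 1.248 = 2.217 m.

2.22 m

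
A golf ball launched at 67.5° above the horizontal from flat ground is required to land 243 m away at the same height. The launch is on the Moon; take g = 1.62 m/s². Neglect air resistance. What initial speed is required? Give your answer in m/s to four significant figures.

From R = (v₀² / g) sin 2θ: v₀ = √(gR / sin 2θ).
v₀ = √(1.62 × 243 / sin 135.0°) = √(393.7 / 0.7071) = √556.72 = 23.59 m/s.

23.59 m/s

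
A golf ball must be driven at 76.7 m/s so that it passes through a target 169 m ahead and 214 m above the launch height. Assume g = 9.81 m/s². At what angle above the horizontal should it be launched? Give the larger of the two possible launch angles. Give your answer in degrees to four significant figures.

79.04°

Trajectory: y = x tanθ − g x² (1 + tan²θ)/(2v₀²). With x = 169, y = 214, v₀ = 76.7, g = 9.81:
23.81 tan²θ − 169 tanθ + (237.8) = 0.
tanθ = [169 ± √(169² − 4 × 23.81 × (237.8))] / (2 × 23.81) = (169 ± 76.87) / 47.63, giving tanθ = 1.934 or 5.162.
θ = 62.66° or 79.04°; the larger is 79.04°.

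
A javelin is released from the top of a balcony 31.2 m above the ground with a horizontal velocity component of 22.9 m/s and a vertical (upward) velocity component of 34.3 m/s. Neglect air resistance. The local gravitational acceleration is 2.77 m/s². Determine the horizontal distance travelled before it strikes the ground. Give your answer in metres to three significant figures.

Vertical motion (up positive, ground at y = 0): 1.385 t² − (34.30) t − 31.2 = 0, so t = (34.30 + √(34.30² + 2·2.77·31.2)) / 2.77 = (34.30 + 36.73) / 2.77 = 25.64 s.
Horizontal distance: R = vₓ t = 22.90 × 25.64 = 587.2 m.

587 m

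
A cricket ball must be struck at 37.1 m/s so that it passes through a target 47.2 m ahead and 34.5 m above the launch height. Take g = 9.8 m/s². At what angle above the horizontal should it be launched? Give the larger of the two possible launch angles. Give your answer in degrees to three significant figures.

78.3°

Trajectory: y = x tanθ − g x² (1 + tan²θ)/(2v₀²). With x = 47.2, y = 34.5, v₀ = 37.1, g = 9.80:
7.931 tan²θ − 47.2 tanθ + (42.43) = 0.
tanθ = [47.2 ± √(47.2² − 4 × 7.931 × (42.43))] / (2 × 7.931) = (47.2 ± 29.69) / 15.86, giving tanθ = 1.104 or 4.848.
θ = 47.82° or 78.34°; the larger is 78.34°.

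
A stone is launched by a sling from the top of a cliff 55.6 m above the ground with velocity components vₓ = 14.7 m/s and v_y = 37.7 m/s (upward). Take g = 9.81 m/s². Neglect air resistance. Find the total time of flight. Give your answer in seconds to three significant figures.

With up positive and y = 0 at the ground: y(t) = 55.6 + (37.70) t − 4.905 t². Setting y = 0 and taking the positive root: t = [37.70 + √(37.70² + 2·9.81·55.6)] / 9.81 = (37.70 + 50.12) / 9.81 = 8.952 s.

8.95 s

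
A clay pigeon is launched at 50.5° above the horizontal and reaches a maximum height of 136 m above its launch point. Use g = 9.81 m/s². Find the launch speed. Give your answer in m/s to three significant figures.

At the peak v_y = 0, so v_y0 = √(2gH) = √(2 × 9.81 × 136) = 51.66 m/s.
v_y0 = v₀ sin θ ⇒ v₀ = 51.66 / sin 50.5° = 66.94 m/s.

66.9 m/s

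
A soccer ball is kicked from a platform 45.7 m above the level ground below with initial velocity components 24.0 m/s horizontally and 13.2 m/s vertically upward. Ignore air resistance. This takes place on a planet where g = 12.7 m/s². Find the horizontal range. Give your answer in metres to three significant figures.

With up positive and y = 0 at the ground: y(t) = 45.7 + (13.20) t − 6.350 t². Setting y = 0 and taking the positive root: t = [13.20 + √(13.20² + 2·12.7·45.7)] / 12.7 = (13.20 + 36.54) / 12.7 = 3.916 s.
Horizontal distance: R = vₓ t = 24.00 × 3.916 = 93.99 m.

94.0 m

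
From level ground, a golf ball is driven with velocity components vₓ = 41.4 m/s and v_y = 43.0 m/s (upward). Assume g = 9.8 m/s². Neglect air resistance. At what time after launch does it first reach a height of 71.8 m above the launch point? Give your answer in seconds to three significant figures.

Require v_y0 t − ½ g t² = 71.8, i.e. 4.900 t² − 43.00 t + 71.8 = 0.
Quadratic formula: t = (43.00 ± √441.72) / 9.80 = (43.00 ± 21.02) / 9.80 → t = 2.243 s or 6.532 s.
The first (ascending) time is 2.243 s.

2.24 s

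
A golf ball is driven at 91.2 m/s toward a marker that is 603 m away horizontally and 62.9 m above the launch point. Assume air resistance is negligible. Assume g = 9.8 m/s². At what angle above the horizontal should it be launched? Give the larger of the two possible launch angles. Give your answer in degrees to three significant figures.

65.9°

Trajectory: y = x tanθ − g x² (1 + tan²θ)/(2v₀²). With x = 603, y = 62.9, v₀ = 91.2, g = 9.80:
214.2 tan²θ − 603 tanθ + (277.1) = 0.
tanθ = [603 ± √(603² − 4 × 214.2 × (277.1))] / (2 × 214.2) = (603 ± 355.2) / 428.4, giving tanθ = 0.5784 or 2.237.
θ = 30.04° or 65.91°; the larger is 65.91°.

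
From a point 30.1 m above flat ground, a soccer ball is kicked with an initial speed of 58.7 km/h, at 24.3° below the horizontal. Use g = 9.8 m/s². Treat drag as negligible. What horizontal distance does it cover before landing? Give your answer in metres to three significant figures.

Convert: 58.7 km/h = 58.7/3.6 = 16.31 m/s.
Components: vₓ = 16.31 cos 24.3° = 14.86 m/s, v_y0 = −6.710 m/s (downward).
With up positive and y = 0 at the ground: y(t) = 30.1 + (−6.710) t − 4.900 t². Setting y = 0 and taking the positive root: t = [−6.710 + √(6.710² + 2·9.80·30.1)] / 9.80 = (−6.710 + 25.20) / 9.80 = 1.887 s.
Horizontal distance: R = vₓ t = 14.86 × 1.887 = 28.04 m.

28.0 m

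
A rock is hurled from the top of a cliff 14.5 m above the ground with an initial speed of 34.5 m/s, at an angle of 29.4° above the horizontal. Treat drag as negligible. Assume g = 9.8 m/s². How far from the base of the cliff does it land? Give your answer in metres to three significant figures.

125 m

Components: vₓ = 34.50 cos 29.4° = 30.06 m/s, v_y0 = 34.50 sin 29.4° = 16.94 m/s.
With up positive and y = 0 at the ground: y(t) = 14.5 + (16.94) t − 4.900 t². Setting y = 0 and taking the positive root: t = [16.94 + √(16.94² + 2·9.80·14.5)] / 9.80 = (16.94 + 23.90) / 9.80 = 4.167 s.
Horizontal distance: R = vₓ t = 30.06 × 4.167 = 125.2 m.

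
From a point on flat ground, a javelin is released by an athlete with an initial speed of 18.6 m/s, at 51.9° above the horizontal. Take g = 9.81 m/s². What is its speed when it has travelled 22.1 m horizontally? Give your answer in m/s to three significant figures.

12.2 m/s

Horizontal component vₓ = 18.60 cos 51.9° = 11.48 m/s; vertical v_y0 = 18.60 sin 51.9° = 14.64 m/s.
Time to reach x = 22.1 m: t = x/vₓ = 22.1/11.48 = 1.926 s.
Vertical velocity there: v_y = v_y0 − g t = 14.64 − 9.81 × 1.926 = −4.253 m/s.
Speed: √(vₓ² + v_y²) = √(11.48² + 4.253²) = 12.24 m/s.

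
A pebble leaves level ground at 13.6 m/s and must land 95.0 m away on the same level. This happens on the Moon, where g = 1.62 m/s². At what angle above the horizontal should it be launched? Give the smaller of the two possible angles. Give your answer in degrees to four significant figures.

R = v₀² sin 2θ / g gives sin 2θ = gR/v₀² = 1.62·95.0/13.6² = 0.8321.
2θ = 56.31° or 180° − 56.31° = 123.7°, so θ = 28.16° or 61.84°.
The smaller angle is 28.16°.

28.16°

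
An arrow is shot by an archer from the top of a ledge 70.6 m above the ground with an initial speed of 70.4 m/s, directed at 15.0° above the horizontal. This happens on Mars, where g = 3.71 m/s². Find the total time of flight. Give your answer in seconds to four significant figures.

12.80 s

Components: vₓ = 70.40 cos 15.0° = 68.00 m/s, v_y0 = 70.40 sin 15.0° = 18.22 m/s.
Vertical motion (up positive, ground at y = 0): 1.855 t² − (18.22) t − 70.6 = 0, so t = (18.22 + √(18.22² + 2·3.71·70.6)) / 3.71 = (18.22 + 29.25) / 3.71 = 12.80 s.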